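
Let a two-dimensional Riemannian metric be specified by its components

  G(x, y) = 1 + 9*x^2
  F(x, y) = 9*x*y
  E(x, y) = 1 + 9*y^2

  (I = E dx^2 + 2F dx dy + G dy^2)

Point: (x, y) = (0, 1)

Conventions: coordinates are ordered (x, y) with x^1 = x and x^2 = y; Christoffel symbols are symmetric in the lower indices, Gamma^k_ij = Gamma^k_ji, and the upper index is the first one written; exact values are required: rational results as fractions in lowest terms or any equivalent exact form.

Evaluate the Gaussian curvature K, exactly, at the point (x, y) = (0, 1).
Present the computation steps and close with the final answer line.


E = 10, F = 0, G = 1, EG - F^2 = 10 at the point
E_x = 0, E_y = 18, F_x = 9, F_y = 0, G_x = 0, G_y = 0
E_yy = 18, F_xy = 9, G_xx = 18
Evaluate Brioschi's two determinant matrices M1, M2 and divide by (EG - F^2)^2.
M1 = [[-E_yy/2 + F_xy - G_xx/2, E_x/2, F_x - E_y/2], [F_y - G_x/2, E, F], [G_y/2, F, G]] = [[-9, 0, 0], [0, 10, 0], [0, 0, 1]]; det M1 = -90
M2 = [[0, E_y/2, G_x/2], [E_y/2, E, F], [G_x/2, F, G]] = [[0, 9, 0], [9, 10, 0], [0, 0, 1]]; det M2 = -81
det M1 - det M2 = -9; K = -9 / (10)^2 = -9/100

Answer: K = -9/100


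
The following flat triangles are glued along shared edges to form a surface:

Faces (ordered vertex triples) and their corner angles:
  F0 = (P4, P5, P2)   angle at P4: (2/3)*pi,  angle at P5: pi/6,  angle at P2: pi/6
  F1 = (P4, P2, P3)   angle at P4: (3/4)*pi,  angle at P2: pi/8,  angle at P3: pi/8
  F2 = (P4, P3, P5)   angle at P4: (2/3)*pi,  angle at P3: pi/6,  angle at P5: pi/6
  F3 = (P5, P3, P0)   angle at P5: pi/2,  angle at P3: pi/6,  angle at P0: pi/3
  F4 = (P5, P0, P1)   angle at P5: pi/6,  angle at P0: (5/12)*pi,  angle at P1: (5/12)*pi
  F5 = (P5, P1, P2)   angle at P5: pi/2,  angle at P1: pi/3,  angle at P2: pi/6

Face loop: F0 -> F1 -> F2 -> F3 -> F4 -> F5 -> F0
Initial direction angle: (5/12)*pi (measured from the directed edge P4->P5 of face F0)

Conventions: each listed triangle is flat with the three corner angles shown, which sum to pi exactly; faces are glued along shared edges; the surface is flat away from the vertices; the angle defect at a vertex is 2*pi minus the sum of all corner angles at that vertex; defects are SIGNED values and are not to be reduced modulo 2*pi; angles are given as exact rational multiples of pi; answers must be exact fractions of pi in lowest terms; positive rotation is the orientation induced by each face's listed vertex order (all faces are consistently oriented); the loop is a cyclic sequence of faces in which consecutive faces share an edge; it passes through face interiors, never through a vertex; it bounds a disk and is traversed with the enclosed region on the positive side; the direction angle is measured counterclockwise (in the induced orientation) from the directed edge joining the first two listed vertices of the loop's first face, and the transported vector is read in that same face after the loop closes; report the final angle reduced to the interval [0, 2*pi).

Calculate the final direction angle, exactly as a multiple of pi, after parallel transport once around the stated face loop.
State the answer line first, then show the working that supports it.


Answer: final direction angle = (5/6)*pi

enclosed vertex P4: corner angles sum to (25/12)*pi, defect = 2*pi - (25/12)*pi = -pi/12
enclosed vertex P5: corner angles sum to (3/2)*pi, defect = 2*pi - (3/2)*pi = pi/2
transport around the loop rotates by the sum of enclosed defects; add to the initial angle mod 2*pi
final angle = (5/12)*pi + (5/12)*pi = (5/6)*pi (mod 2*pi)


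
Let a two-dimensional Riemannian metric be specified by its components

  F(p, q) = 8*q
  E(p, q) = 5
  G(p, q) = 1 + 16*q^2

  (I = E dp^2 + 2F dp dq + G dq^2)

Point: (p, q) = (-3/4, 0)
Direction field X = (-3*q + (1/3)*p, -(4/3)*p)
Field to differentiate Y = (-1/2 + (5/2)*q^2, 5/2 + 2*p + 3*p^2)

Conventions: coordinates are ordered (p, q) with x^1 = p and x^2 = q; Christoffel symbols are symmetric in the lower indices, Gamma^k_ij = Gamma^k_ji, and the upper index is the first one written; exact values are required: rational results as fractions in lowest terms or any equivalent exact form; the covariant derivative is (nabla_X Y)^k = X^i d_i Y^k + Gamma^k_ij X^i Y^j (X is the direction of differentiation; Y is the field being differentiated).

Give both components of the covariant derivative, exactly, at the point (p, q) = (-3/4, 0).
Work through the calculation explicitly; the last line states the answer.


E = 5, F = 0, G = 1 at the point
E_p = 0, E_q = 0, F_p = 0, F_q = 8, G_p = 0, G_q = 0
EG - F^2 = 5;  g^inv = (1/5) * [[1, 0], [0, 5]]
first-kind symbols [ij,l] = (1/2)(d_i g_jl + d_j g_il - d_l g_ij): [pp,p] = E_p/2 = 0, [pp,q] = F_p - E_q/2 = 0, [pq,p] = E_q/2 = 0, [pq,q] = G_p/2 = 0, [qq,p] = F_q - G_p/2 = 8, [qq,q] = G_q/2 = 0
Gamma^p_ij = (G*[ij,p] - F*[ij,q])/(EG - F^2), Gamma^q_ij = (E*[ij,q] - F*[ij,p])/(EG - F^2)
Gamma_ppp = 0, Gamma_ppq = 0, Gamma_pqq = 8/5, Gamma_qpp = 0, Gamma_qpq = 0, Gamma_qqq = 0
X = (-1/4, 1), Y = (-1/2, 43/16) at the point

Answer: (nabla_X Y)^p = 43/10, (nabla_X Y)^q = 5/8


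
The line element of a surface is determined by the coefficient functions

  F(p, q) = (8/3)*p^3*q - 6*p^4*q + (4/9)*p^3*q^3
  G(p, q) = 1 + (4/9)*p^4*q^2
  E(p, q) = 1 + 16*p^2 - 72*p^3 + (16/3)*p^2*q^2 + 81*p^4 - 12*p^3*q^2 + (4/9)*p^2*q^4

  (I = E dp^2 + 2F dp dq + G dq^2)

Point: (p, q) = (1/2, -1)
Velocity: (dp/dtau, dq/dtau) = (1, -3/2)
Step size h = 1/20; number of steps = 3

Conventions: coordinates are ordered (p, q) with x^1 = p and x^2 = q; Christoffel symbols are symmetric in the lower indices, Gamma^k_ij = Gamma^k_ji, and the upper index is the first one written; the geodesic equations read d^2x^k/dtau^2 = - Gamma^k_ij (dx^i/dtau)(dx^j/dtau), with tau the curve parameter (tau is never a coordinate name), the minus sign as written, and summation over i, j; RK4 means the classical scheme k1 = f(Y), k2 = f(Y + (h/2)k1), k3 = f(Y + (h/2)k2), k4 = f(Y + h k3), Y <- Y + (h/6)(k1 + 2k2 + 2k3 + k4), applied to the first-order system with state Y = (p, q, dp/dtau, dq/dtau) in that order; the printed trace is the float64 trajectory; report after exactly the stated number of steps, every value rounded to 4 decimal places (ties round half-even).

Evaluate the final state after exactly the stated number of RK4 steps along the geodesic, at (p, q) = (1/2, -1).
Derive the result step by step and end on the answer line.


f(Y) = (dp/dtau, dq/dtau, -Gamma^p_ij Y'^i Y'^j, -Gamma^q_ij Y'^i Y'^j) with the Gammas evaluated at the stage position; h = 0.050000; intermediate values shown to 6 dp
step 0: p = 0.5000, q = -1.0000, dp/dtau = 1.0000, dq/dtau = -1.5000
step 1:
  k1: at (p, q) = (0.500000, -1.000000), (dp/dtau, dq/dtau) = (1.000000, -1.500000); Gamma_ppp = -0.348993, Gamma_ppq = -0.053691, Gamma_pqq = 0.013423, Gamma_qpp = 0.697987, Gamma_qpq = 0.107383, Gamma_qqq = -0.026846; k1 = (1.000000, -1.500000, 0.157718, -0.315436)
  k2: at (p, q) = (0.525000, -1.037500), (dp/dtau, dq/dtau) = (1.003943, -1.507886); Gamma_ppp = 0.017730, Gamma_ppq = 0.002721, Gamma_pqq = -0.000688, Gamma_qpp = 0.870535, Gamma_qpq = 0.133595, Gamma_qqq = -0.033801; k2 = (1.003943, -1.507886, -0.008067, -0.396077)
  k3: at (p, q) = (0.525099, -1.037697), (dp/dtau, dq/dtau) = (0.999798, -1.509902); Gamma_ppp = 0.019212, Gamma_ppq = 0.002949, Gamma_pqq = -0.000746, Gamma_qpp = 0.871267, Gamma_qpq = 0.133716, Gamma_qqq = -0.033832; k3 = (0.999798, -1.509902, -0.008601, -0.390072)
  k4: at (p, q) = (0.549990, -1.075495), (dp/dtau, dq/dtau) = (0.999570, -1.519504); Gamma_ppp = 0.477235, Gamma_ppq = 0.073388, Gamma_pqq = -0.018765, Gamma_qpp = 1.052637, Gamma_qpq = 0.161873, Gamma_qqq = -0.041390; k4 = (0.999570, -1.519504, -0.210567, -0.464447)
  Y <- Y + (h/6)(k1 + 2k2 + 2k3 + k4): p = 0.5501, q = -1.0755, dp/dtau = 0.9993, dq/dtau = -1.5196
step 2:
  k1: at (p, q) = (0.550059, -1.075459), (dp/dtau, dq/dtau) = (0.999282, -1.519602); Gamma_ppp = 0.479165, Gamma_ppq = 0.073673, Gamma_pqq = -0.018841, Gamma_qpp = 1.053035, Gamma_qpq = 0.161908, Gamma_qqq = -0.041405; k1 = (0.999282, -1.519602, -0.211223, -0.464193)
  k2: at (p, q) = (0.575041, -1.113449), (dp/dtau, dq/dtau) = (0.994001, -1.531206); Gamma_ppp = 1.006996, Gamma_ppq = 0.155620, Gamma_pqq = -0.040185, Gamma_qpp = 1.232142, Gamma_qpq = 0.190413, Gamma_qqq = -0.049169; k2 = (0.994001, -1.531206, -0.427021, -0.522495)
  k3: at (p, q) = (0.574909, -1.113739), (dp/dtau, dq/dtau) = (0.988606, -1.532664); Gamma_ppp = 1.001961, Gamma_ppq = 0.154925, Gamma_pqq = -0.039986, Gamma_qpp = 1.231735, Gamma_qpq = 0.190453, Gamma_qqq = -0.049156; k3 = (0.988606, -1.532664, -0.415845, -0.511208)
  k4: at (p, q) = (0.599489, -1.152092), (dp/dtau, dq/dtau) = (0.978490, -1.545162); Gamma_ppp = 1.545080, Gamma_ppq = 0.240918, Gamma_pqq = -0.062681, Gamma_qpp = 1.393516, Gamma_qpq = 0.217286, Gamma_qqq = -0.056532; k4 = (0.978490, -1.545162, -0.601171, -0.542199)
  Y <- Y + (h/6)(k1 + 2k2 + 2k3 + k4): p = 0.5996, q = -1.1521, dp/dtau = 0.9785, dq/dtau = -1.5452
step 3:
  k1: at (p, q) = (0.599584, -1.152063), (dp/dtau, dq/dtau) = (0.978464, -1.545216); Gamma_ppp = 1.547959, Gamma_ppq = 0.241328, Gamma_pqq = -0.062799, Gamma_qpp = 1.393852, Gamma_qpq = 0.217303, Gamma_qqq = -0.056547; k1 = (0.978464, -1.545216, -0.602313, -0.542350)
  k2: at (p, q) = (0.624045, -1.190694), (dp/dtau, dq/dtau) = (0.963406, -1.558775); Gamma_ppp = 2.072182, Gamma_ppq = 0.326509, Gamma_pqq = -0.085562, Gamma_qpp = 1.529238, Gamma_qpq = 0.240958, Gamma_qqq = -0.063143; k2 = (0.963406, -1.558775, -0.734744, -0.542230)
  k3: at (p, q) = (0.623669, -1.191033), (dp/dtau, dq/dtau) = (0.960095, -1.558772); Gamma_ppp = 2.060366, Gamma_ppq = 0.324921, Gamma_pqq = -0.085070, Gamma_qpp = 1.528976, Gamma_qpq = 0.241121, Gamma_qqq = -0.063130; k3 = (0.960095, -1.558772, -0.719974, -0.534286)
  k4: at (p, q) = (0.647588, -1.230002), (dp/dtau, dq/dtau) = (0.942465, -1.571931); Gamma_ppp = 2.520595, Gamma_ppq = 0.402677, Gamma_pqq = -0.106003, Gamma_qpp = 1.632922, Gamma_qpq = 0.260867, Gamma_qqq = -0.068672; k4 = (0.942465, -1.571931, -0.783842, -0.507798)
  Y <- Y + (h/6)(k1 + 2k2 + 2k3 + k4): p = 0.6476, q = -1.2300, dp/dtau = 0.9427, dq/dtau = -1.5719

Answer: p = 0.6476, q = -1.2300, dp/dtau = 0.9427, dq/dtau = -1.5719


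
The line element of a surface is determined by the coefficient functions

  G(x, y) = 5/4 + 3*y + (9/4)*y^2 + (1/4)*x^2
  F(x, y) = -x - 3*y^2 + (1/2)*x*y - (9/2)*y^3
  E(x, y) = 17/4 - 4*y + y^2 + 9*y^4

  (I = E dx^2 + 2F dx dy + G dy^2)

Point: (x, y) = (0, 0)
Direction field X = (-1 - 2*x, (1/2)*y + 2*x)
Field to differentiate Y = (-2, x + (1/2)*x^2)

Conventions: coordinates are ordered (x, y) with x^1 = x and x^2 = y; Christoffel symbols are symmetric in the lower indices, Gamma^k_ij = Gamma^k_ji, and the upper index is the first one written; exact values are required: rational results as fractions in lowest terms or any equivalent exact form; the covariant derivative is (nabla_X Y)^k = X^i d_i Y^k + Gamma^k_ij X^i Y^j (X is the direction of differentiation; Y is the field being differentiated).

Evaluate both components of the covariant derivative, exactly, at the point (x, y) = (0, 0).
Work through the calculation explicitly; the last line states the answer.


E = 17/4, F = 0, G = 5/4 at the point
E_x = 0, E_y = -4, F_x = -1, F_y = 0, G_x = 0, G_y = 3
EG - F^2 = 85/16;  g^inv = (16/85) * [[5/4, 0], [0, 17/4]]
first-kind symbols [ij,l] = (1/2)(d_i g_jl + d_j g_il - d_l g_ij): [xx,x] = E_x/2 = 0, [xx,y] = F_x - E_y/2 = 1, [xy,x] = E_y/2 = -2, [xy,y] = G_x/2 = 0, [yy,x] = F_y - G_x/2 = 0, [yy,y] = G_y/2 = 3/2
Gamma^x_ij = (G*[ij,x] - F*[ij,y])/(EG - F^2), Gamma^y_ij = (E*[ij,y] - F*[ij,x])/(EG - F^2)
Gamma_xxx = 0, Gamma_xxy = -8/17, Gamma_xyy = 0, Gamma_yxx = 4/5, Gamma_yxy = 0, Gamma_yyy = 6/5
X = (-1, 0), Y = (-2, 0) at the point

Answer: (nabla_X Y)^x = 0, (nabla_X Y)^y = 3/5


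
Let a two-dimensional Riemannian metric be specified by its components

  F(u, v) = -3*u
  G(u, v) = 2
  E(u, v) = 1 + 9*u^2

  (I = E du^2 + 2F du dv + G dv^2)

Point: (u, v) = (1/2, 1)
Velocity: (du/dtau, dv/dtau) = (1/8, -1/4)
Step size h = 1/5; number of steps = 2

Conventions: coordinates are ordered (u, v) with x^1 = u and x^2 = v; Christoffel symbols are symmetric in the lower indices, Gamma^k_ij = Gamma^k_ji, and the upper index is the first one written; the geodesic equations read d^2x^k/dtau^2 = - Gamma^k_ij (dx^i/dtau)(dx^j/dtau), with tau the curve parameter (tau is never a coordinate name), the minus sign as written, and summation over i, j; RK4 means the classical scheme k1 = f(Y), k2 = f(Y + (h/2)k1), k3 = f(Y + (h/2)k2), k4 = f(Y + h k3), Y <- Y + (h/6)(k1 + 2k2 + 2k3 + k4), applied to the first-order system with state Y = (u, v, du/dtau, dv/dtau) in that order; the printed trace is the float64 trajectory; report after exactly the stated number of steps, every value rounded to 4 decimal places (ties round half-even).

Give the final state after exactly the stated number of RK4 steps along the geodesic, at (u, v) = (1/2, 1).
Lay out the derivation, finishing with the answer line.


f(Y) = (du/dtau, dv/dtau, -Gamma^u_ij Y'^i Y'^j, -Gamma^v_ij Y'^i Y'^j) with the Gammas evaluated at the stage position; h = 0.200000; intermediate values shown to 6 dp
step 0: u = 0.5000, v = 1.0000, du/dtau = 0.1250, dv/dtau = -0.2500
step 1:
  k1: at (u, v) = (0.500000, 1.000000), (du/dtau, dv/dtau) = (0.125000, -0.250000); Gamma_uuu = 1.058824, Gamma_uuv = 0.000000, Gamma_uvv = 0.000000, Gamma_vuu = -0.705882, Gamma_vuv = 0.000000, Gamma_vvv = 0.000000; k1 = (0.125000, -0.250000, -0.016544, 0.011029)
  k2: at (u, v) = (0.512500, 0.975000), (du/dtau, dv/dtau) = (0.123346, -0.248897); Gamma_uuu = 1.056966, Gamma_uuv = 0.000000, Gamma_uvv = 0.000000, Gamma_vuu = -0.687457, Gamma_vuv = 0.000000, Gamma_vvv = 0.000000; k2 = (0.123346, -0.248897, -0.016081, 0.010459)
  k3: at (u, v) = (0.512335, 0.975110), (du/dtau, dv/dtau) = (0.123392, -0.248954); Gamma_uuu = 1.056994, Gamma_uuv = 0.000000, Gamma_uvv = 0.000000, Gamma_vuu = -0.687698, Gamma_vuv = 0.000000, Gamma_vvv = 0.000000; k3 = (0.123392, -0.248954, -0.016093, 0.010471)
  k4: at (u, v) = (0.524678, 0.950209), (du/dtau, dv/dtau) = (0.121781, -0.247906); Gamma_uuu = 1.054610, Gamma_uuv = 0.000000, Gamma_uvv = 0.000000, Gamma_vuu = -0.670004, Gamma_vuv = 0.000000, Gamma_vvv = 0.000000; k4 = (0.121781, -0.247906, -0.015641, 0.009937)
  Y <- Y + (h/6)(k1 + 2k2 + 2k3 + k4): u = 0.5247, v = 0.9502, du/dtau = 0.1218, dv/dtau = -0.2479
step 2:
  k1: at (u, v) = (0.524675, 0.950213), (du/dtau, dv/dtau) = (0.121782, -0.247906); Gamma_uuu = 1.054610, Gamma_uuv = 0.000000, Gamma_uvv = 0.000000, Gamma_vuu = -0.670008, Gamma_vuv = 0.000000, Gamma_vvv = 0.000000; k1 = (0.121782, -0.247906, -0.015641, 0.009937)
  k2: at (u, v) = (0.536853, 0.925422), (du/dtau, dv/dtau) = (0.120218, -0.246912); Gamma_uuu = 1.051759, Gamma_uuv = 0.000000, Gamma_uvv = 0.000000, Gamma_vuu = -0.653039, Gamma_vuv = 0.000000, Gamma_vvv = 0.000000; k2 = (0.120218, -0.246912, -0.015200, 0.009438)
  k3: at (u, v) = (0.536697, 0.925522), (du/dtau, dv/dtau) = (0.120262, -0.246962); Gamma_uuu = 1.051799, Gamma_uuv = 0.000000, Gamma_uvv = 0.000000, Gamma_vuu = -0.653254, Gamma_vuv = 0.000000, Gamma_vvv = 0.000000; k3 = (0.120262, -0.246962, -0.015212, 0.009448)
  k4: at (u, v) = (0.548728, 0.900821), (du/dtau, dv/dtau) = (0.118740, -0.246016); Gamma_uuu = 1.048542, Gamma_uuv = 0.000000, Gamma_uvv = 0.000000, Gamma_vuu = -0.636954, Gamma_vuv = 0.000000, Gamma_vvv = 0.000000; k4 = (0.118740, -0.246016, -0.014784, 0.008980)
  Y <- Y + (h/6)(k1 + 2k2 + 2k3 + k4): u = 0.5487, v = 0.9008, du/dtau = 0.1187, dv/dtau = -0.2460

Answer: u = 0.5487, v = 0.9008, du/dtau = 0.1187, dv/dtau = -0.2460


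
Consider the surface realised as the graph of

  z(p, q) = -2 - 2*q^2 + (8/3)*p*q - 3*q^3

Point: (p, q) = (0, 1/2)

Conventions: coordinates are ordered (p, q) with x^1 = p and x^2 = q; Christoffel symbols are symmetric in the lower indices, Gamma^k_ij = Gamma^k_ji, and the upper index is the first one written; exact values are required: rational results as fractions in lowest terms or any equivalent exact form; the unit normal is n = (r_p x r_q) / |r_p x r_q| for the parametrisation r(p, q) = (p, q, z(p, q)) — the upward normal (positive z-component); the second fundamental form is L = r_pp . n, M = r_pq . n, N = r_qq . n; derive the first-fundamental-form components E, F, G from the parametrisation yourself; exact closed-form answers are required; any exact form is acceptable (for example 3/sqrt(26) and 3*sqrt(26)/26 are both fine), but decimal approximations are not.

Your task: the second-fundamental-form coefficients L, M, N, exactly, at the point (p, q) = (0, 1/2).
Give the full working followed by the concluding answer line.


z_p = 4/3, z_q = -17/4, z_pp = 0, z_pq = 8/3, z_qq = -13
E = 25/9, F = -17/3, G = 305/16; answer radicand W^2 = 3001/144
unnormalised second-form numerators: l = 0, m = 8/3, n = -13; L = l/sqrt(3001/144), and similarly M = m/sqrt(W^2), N = n/sqrt(W^2)

Answer: L = 0, M = 32*sqrt(3001)/3001, N = -156*sqrt(3001)/3001


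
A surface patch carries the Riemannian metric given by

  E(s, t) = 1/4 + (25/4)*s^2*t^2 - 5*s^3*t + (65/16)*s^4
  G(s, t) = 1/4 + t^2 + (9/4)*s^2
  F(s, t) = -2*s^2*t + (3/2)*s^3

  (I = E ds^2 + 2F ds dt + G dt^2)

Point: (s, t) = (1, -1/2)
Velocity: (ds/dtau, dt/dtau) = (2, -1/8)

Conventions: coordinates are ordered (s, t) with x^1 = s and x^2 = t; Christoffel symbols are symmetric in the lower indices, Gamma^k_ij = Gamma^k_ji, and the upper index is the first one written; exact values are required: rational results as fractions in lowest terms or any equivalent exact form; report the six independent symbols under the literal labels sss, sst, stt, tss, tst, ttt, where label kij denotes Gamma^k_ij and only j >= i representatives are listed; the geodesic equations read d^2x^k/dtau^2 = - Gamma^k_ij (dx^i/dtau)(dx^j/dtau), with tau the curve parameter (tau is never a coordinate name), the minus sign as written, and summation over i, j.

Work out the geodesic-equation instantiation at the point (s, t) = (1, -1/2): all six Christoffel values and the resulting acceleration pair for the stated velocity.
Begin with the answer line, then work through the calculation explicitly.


Answer: Gamma_sss = 425/1074, Gamma_sst = -225/179, Gamma_stt = -334/537, Gamma_tss = 4349/1074, Gamma_tst = 351/179, Gamma_ttt = 206/537; accelerations (d^2s/dtau^2, d^2t/dtau^2) = (-12611/5728, -87197/5728)

E = 67/8, F = 5/2, G = 11/4 at the point
E_s = 215/8, E_t = -45/4, F_s = 13/2, F_t = -2, G_s = 9/2, G_t = -1
EG - F^2 = 537/32;  g^inv = (32/537) * [[11/4, -5/2], [-5/2, 67/8]]
first-kind symbols [ij,l] = (1/2)(d_i g_jl + d_j g_il - d_l g_ij): [ss,s] = E_s/2 = 215/16, [ss,t] = F_s - E_t/2 = 97/8, [st,s] = E_t/2 = -45/8, [st,t] = G_s/2 = 9/4, [tt,s] = F_t - G_s/2 = -17/4, [tt,t] = G_t/2 = -1/2
Gamma^s_ij = (G*[ij,s] - F*[ij,t])/(EG - F^2), Gamma^t_ij = (E*[ij,t] - F*[ij,s])/(EG - F^2)
Gamma_sss = 425/1074, Gamma_sst = -225/179, Gamma_stt = -334/537, Gamma_tss = 4349/1074, Gamma_tst = 351/179, Gamma_ttt = 206/537
d^2s/dtau^2 = -(Gamma_sss*(2)^2 + 2*Gamma_sst*(2)*(-1/8) + Gamma_stt*(-1/8)^2) = -12611/5728
d^2t/dtau^2 = -(Gamma_tss*(2)^2 + 2*Gamma_tst*(2)*(-1/8) + Gamma_ttt*(-1/8)^2) = -87197/5728


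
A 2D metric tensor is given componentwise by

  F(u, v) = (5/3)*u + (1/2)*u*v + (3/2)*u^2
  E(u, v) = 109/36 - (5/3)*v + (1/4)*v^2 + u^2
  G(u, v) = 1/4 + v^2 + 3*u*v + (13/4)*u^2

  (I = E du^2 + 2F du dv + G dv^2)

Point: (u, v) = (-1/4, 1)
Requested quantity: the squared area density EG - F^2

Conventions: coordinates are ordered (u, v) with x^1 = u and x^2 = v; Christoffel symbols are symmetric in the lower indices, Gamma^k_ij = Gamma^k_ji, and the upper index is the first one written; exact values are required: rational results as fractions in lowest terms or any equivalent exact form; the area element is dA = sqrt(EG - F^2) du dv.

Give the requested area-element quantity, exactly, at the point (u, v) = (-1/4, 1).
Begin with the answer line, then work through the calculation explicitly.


Answer: EG - F^2 = 2249/2304

E = 241/144, F = -43/96, G = 45/64; EG - F^2 = 2249/2304


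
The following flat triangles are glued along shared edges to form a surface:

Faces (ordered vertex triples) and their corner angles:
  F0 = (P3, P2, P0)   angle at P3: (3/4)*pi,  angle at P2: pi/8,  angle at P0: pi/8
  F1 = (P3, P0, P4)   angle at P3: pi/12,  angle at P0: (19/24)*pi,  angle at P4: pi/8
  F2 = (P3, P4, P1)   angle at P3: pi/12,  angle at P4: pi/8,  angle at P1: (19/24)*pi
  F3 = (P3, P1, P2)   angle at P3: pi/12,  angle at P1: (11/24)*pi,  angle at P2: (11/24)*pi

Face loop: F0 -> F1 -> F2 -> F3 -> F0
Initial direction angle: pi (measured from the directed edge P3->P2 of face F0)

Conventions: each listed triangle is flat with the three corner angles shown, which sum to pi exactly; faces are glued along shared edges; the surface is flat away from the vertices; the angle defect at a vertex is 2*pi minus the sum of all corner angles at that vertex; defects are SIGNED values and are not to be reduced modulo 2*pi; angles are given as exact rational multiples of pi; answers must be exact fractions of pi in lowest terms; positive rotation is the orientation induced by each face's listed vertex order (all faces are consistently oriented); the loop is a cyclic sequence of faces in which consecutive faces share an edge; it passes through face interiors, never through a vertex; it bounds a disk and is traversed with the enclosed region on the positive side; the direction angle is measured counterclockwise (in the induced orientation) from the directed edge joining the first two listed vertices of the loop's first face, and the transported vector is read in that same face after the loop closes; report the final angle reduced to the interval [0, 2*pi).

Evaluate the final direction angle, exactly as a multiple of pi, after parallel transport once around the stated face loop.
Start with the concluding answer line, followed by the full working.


Answer: final direction angle = 0

enclosed vertex P3: corner angles sum to pi, defect = 2*pi - pi = pi
transport around the loop rotates by the sum of enclosed defects; add to the initial angle mod 2*pi
final angle = pi + pi = 0 (mod 2*pi)


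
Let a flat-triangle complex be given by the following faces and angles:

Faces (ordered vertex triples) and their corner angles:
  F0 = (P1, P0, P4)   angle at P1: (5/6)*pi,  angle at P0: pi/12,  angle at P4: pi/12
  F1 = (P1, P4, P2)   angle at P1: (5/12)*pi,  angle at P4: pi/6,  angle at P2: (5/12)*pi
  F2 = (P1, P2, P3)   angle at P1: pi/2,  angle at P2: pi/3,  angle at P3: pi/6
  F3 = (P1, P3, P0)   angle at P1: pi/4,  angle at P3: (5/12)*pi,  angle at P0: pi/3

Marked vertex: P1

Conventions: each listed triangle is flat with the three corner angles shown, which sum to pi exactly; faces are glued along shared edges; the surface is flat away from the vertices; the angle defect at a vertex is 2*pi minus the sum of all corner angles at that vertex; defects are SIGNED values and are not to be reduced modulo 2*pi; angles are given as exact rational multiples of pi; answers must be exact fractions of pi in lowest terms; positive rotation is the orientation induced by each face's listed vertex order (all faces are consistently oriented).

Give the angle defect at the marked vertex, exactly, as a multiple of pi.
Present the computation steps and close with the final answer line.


Sum of corner angles at P1: 2*pi
defect = 2*pi - 2*pi

Answer: defect(P1) = 0


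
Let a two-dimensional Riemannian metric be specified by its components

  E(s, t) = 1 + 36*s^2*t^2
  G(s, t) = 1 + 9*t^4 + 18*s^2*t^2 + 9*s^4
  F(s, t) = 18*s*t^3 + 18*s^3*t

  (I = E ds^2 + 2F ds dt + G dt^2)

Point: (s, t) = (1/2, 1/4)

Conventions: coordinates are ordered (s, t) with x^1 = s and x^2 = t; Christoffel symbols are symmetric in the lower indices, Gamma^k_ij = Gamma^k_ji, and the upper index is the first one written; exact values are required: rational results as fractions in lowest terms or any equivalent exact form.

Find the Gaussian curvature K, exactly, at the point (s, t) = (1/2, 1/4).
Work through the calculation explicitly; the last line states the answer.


E = 25/16, F = 45/64, G = 481/256, EG - F^2 = 625/256 at the point
E_s = 9/4, E_t = 9/2, F_s = 117/32, F_t = 63/16, G_s = 45/8, G_t = 45/16
E_tt = 18, F_st = 135/8, G_ss = 117/4
Brioschi: K = (det M1 - det M2) / (EG - F^2)^2 with the standard first/second-derivative matrices M1, M2.
M1 = [[-E_tt/2 + F_st - G_ss/2, E_s/2, F_s - E_t/2], [F_t - G_s/2, E, F], [G_t/2, F, G]] = [[-27/4, 9/8, 45/32], [9/8, 25/16, 45/64], [45/32, 45/64, 481/256]]; det M1 = -5049/256
M2 = [[0, E_t/2, G_s/2], [E_t/2, E, F], [G_s/2, F, G]] = [[0, 9/4, 45/16], [9/4, 25/16, 45/64], [45/16, 45/64, 481/256]]; det M2 = -3321/256
det M1 - det M2 = -27/4; K = -27/4 / (625/256)^2 = -442368/390625

Answer: K = -442368/390625


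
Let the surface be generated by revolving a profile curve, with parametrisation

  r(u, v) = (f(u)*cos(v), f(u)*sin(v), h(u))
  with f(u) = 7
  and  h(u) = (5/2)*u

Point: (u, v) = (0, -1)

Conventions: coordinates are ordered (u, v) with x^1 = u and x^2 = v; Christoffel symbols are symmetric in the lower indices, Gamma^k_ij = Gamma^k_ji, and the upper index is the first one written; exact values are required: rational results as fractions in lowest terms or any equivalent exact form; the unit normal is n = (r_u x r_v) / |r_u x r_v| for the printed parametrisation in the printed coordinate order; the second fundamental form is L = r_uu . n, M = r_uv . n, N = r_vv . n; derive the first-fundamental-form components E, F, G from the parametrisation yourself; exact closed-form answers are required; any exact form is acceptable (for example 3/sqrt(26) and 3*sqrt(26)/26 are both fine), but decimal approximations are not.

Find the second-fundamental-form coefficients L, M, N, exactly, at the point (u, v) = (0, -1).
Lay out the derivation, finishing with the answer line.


f = 7, f' = 0, f'' = 0, h' = 5/2, h'' = 0
E = 25/4, F = 0, G = 49; answer radicand W^2 = 25/4
unnormalised second-form numerators: l = 0, m = 0, n = 35/2; L = l/sqrt(25/4), and similarly M = m/sqrt(W^2), N = n/sqrt(W^2)

Answer: L = 0, M = 0, N = 7


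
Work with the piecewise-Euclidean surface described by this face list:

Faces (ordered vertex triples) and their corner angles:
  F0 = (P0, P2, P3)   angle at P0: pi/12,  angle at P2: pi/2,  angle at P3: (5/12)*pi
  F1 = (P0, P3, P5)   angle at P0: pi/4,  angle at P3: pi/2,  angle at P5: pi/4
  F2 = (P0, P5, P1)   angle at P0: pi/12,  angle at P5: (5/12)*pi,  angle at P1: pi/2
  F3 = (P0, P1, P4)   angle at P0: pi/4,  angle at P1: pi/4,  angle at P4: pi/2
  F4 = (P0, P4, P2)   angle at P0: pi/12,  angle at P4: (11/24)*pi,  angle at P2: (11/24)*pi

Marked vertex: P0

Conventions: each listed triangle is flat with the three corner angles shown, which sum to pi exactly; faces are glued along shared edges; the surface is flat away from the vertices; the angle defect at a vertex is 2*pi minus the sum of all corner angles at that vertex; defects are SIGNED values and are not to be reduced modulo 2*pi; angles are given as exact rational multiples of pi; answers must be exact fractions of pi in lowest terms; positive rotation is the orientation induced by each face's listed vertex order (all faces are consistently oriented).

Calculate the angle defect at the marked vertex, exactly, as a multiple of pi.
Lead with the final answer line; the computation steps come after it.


Answer: defect(P0) = (5/4)*pi

Sum of corner angles at P0: (3/4)*pi
defect = 2*pi - (3/4)*pi


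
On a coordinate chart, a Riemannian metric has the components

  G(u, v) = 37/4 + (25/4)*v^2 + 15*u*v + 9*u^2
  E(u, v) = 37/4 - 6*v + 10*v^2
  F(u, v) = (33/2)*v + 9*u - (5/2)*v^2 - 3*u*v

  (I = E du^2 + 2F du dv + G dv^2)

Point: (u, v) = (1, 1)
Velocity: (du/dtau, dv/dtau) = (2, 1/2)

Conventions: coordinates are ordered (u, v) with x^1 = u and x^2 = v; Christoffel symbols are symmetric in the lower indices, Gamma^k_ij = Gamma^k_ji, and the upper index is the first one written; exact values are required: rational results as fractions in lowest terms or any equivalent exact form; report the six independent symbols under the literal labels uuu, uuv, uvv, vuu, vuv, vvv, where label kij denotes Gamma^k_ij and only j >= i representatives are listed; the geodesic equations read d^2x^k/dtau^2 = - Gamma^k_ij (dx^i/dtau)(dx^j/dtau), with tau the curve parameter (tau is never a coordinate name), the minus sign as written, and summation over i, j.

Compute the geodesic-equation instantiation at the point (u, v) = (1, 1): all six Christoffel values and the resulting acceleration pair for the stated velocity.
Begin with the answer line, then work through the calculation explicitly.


Answer: Gamma_uuu = 160/987, Gamma_uuv = -428/987, Gamma_uvv = -1576/329, Gamma_vuu = -106/987, Gamma_vuv = 629/987, Gamma_vvv = 1825/658; accelerations (d^2u/dtau^2, d^2v/dtau^2) = (466/329, -4049/2632)

E = 53/4, F = 20, G = 79/2 at the point
E_u = 0, E_v = 14, F_u = 6, F_v = 17/2, G_u = 33, G_v = 55/2
EG - F^2 = 987/8;  g^inv = (8/987) * [[79/2, -20], [-20, 53/4]]
first-kind symbols [ij,l] = (1/2)(d_i g_jl + d_j g_il - d_l g_ij): [uu,u] = E_u/2 = 0, [uu,v] = F_u - E_v/2 = -1, [uv,u] = E_v/2 = 7, [uv,v] = G_u/2 = 33/2, [vv,u] = F_v - G_u/2 = -8, [vv,v] = G_v/2 = 55/4
Gamma^u_ij = (G*[ij,u] - F*[ij,v])/(EG - F^2), Gamma^v_ij = (E*[ij,v] - F*[ij,u])/(EG - F^2)
Gamma_uuu = 160/987, Gamma_uuv = -428/987, Gamma_uvv = -1576/329, Gamma_vuu = -106/987, Gamma_vuv = 629/987, Gamma_vvv = 1825/658
d^2u/dtau^2 = -(Gamma_uuu*(2)^2 + 2*Gamma_uuv*(2)*(1/2) + Gamma_uvv*(1/2)^2) = 466/329
d^2v/dtau^2 = -(Gamma_vuu*(2)^2 + 2*Gamma_vuv*(2)*(1/2) + Gamma_vvv*(1/2)^2) = -4049/2632


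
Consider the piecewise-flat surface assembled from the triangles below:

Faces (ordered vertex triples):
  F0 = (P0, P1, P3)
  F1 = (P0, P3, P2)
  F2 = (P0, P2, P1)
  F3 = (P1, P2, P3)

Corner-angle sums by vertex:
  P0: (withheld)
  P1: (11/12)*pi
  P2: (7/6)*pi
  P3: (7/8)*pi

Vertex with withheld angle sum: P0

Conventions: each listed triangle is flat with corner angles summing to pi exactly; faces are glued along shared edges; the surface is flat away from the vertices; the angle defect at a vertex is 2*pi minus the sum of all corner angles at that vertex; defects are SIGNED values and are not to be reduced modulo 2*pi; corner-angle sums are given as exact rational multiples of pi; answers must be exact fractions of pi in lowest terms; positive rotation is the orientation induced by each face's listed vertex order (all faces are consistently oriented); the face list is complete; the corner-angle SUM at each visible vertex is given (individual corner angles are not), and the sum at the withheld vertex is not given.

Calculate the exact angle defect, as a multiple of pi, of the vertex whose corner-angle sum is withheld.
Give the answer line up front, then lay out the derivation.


Answer: defect(P0) = (23/24)*pi

V = 4, E = 6, F = 4; chi = V - E + F = 2
Gauss-Bonnet: total defect = 2*pi*chi = 4*pi; visible defects sum to (73/24)*pi


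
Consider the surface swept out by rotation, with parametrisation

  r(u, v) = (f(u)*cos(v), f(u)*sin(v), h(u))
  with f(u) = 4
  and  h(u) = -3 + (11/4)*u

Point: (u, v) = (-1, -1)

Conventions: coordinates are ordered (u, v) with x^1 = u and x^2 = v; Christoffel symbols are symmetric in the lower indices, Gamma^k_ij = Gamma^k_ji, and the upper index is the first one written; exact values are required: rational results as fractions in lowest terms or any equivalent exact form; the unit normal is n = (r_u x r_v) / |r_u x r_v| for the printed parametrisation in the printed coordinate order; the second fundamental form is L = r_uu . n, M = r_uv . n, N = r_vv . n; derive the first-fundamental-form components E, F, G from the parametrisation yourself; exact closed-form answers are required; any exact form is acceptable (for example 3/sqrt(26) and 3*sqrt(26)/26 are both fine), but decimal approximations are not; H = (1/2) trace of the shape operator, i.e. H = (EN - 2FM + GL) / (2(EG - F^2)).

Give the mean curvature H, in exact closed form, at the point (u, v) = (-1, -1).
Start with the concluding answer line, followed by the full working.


Answer: H = 1/8

f = 4, f' = 0, f'' = 0, h' = 11/4, h'' = 0
E = 121/16, F = 0, G = 16; answer radicand W^2 = 121/16
unnormalised second-form numerators: l = 0, m = 0, n = 11; L = l/sqrt(121/16), and similarly M = m/sqrt(W^2), N = n/sqrt(W^2)
H = (E*n - 2*F*m + G*l) / (2*(EG - F^2)*sqrt(W^2)); E*n - 2*F*m + G*l = 1331/16, EG - F^2 = 121, so H = (11/32)/sqrt(121/16)


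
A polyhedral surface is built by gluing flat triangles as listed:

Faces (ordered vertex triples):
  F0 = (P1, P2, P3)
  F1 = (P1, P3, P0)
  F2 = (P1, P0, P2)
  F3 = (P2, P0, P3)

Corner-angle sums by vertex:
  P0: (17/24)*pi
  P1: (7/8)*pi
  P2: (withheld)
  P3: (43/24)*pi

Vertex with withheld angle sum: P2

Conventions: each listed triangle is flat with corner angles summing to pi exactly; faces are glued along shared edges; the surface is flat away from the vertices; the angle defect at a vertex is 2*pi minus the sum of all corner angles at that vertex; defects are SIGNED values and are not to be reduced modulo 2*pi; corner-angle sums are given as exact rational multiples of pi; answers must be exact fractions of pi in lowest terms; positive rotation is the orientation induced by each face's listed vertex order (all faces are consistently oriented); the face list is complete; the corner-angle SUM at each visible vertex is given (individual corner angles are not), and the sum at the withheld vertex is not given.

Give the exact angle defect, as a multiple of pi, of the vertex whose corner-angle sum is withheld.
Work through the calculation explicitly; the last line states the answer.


V = 4, E = 6, F = 4; chi = V - E + F = 2
Gauss-Bonnet: total defect = 2*pi*chi = 4*pi; visible defects sum to (21/8)*pi

Answer: defect(P2) = (11/8)*pi


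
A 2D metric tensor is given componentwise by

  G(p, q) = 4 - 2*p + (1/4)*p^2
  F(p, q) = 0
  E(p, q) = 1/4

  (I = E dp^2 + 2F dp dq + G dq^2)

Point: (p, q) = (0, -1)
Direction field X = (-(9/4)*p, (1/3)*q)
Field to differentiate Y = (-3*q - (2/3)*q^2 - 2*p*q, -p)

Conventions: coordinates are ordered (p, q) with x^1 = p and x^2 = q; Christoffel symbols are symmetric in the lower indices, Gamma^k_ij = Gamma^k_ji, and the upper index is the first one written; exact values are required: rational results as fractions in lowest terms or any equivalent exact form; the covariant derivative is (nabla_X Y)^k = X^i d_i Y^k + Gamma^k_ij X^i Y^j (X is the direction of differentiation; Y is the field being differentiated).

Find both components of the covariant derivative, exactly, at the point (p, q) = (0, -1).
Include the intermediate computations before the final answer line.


E = 1/4, F = 0, G = 4 at the point
E_p = 0, E_q = 0, F_p = 0, F_q = 0, G_p = -2, G_q = 0
EG - F^2 = 1;  g^inv = (1) * [[4, 0], [0, 1/4]]
first-kind symbols [ij,l] = (1/2)(d_i g_jl + d_j g_il - d_l g_ij): [pp,p] = E_p/2 = 0, [pp,q] = F_p - E_q/2 = 0, [pq,p] = E_q/2 = 0, [pq,q] = G_p/2 = -1, [qq,p] = F_q - G_p/2 = 1, [qq,q] = G_q/2 = 0
Gamma^p_ij = (G*[ij,p] - F*[ij,q])/(EG - F^2), Gamma^q_ij = (E*[ij,q] - F*[ij,p])/(EG - F^2)
Gamma_ppp = 0, Gamma_ppq = 0, Gamma_pqq = 4, Gamma_qpp = 0, Gamma_qpq = -1/4, Gamma_qqq = 0
X = (0, -1/3), Y = (7/3, 0) at the point

Answer: (nabla_X Y)^p = 5/9, (nabla_X Y)^q = 7/36


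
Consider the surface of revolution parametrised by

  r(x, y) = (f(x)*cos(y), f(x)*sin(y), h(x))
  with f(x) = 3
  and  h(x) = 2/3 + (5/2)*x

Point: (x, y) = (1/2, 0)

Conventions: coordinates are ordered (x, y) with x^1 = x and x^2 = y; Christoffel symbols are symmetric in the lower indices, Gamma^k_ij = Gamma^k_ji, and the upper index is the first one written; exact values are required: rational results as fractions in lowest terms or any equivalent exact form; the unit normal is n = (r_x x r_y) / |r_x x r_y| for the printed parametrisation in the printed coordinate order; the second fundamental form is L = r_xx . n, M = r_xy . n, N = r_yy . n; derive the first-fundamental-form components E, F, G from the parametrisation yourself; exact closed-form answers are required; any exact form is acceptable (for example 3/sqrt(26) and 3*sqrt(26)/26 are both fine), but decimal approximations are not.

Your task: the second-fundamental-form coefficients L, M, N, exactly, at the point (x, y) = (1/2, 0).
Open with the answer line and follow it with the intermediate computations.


Answer: L = 0, M = 0, N = 3

f = 3, f' = 0, f'' = 0, h' = 5/2, h'' = 0
E = 25/4, F = 0, G = 9; answer radicand W^2 = 25/4
unnormalised second-form numerators: l = 0, m = 0, n = 15/2; L = l/sqrt(25/4), and similarly M = m/sqrt(W^2), N = n/sqrt(W^2)


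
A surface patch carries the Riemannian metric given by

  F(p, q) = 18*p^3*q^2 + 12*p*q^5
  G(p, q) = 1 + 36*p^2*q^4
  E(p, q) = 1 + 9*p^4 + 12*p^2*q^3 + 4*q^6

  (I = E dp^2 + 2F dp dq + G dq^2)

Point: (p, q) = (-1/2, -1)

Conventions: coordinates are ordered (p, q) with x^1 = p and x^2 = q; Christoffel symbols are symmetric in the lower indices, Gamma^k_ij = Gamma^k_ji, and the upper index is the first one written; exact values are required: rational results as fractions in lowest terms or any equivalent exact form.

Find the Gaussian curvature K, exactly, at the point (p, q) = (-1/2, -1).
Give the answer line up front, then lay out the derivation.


Answer: K = -13824/34225

E = 41/16, F = 15/4, G = 10, EG - F^2 = 185/16 at the point
E_p = 15/2, E_q = -15, F_p = 3/2, F_q = -51/2, G_p = -36, G_q = -36
E_qq = 102, F_pq = 33, G_pp = 72
Brioschi: K = (det M1 - det M2) / (EG - F^2)^2 with the standard first/second-derivative matrices M1, M2.
M1 = [[-E_qq/2 + F_pq - G_pp/2, E_p/2, F_p - E_q/2], [F_q - G_p/2, E, F], [G_q/2, F, G]] = [[-54, 15/4, 9], [-15/2, 41/16, 15/4], [-18, 15/4, 10]]; det M1 = -1737/4
M2 = [[0, E_q/2, G_p/2], [E_q/2, E, F], [G_p/2, F, G]] = [[0, -15/2, -18], [-15/2, 41/16, 15/4], [-18, 15/4, 10]]; det M2 = -1521/4
det M1 - det M2 = -54; K = -54 / (185/16)^2 = -13824/34225


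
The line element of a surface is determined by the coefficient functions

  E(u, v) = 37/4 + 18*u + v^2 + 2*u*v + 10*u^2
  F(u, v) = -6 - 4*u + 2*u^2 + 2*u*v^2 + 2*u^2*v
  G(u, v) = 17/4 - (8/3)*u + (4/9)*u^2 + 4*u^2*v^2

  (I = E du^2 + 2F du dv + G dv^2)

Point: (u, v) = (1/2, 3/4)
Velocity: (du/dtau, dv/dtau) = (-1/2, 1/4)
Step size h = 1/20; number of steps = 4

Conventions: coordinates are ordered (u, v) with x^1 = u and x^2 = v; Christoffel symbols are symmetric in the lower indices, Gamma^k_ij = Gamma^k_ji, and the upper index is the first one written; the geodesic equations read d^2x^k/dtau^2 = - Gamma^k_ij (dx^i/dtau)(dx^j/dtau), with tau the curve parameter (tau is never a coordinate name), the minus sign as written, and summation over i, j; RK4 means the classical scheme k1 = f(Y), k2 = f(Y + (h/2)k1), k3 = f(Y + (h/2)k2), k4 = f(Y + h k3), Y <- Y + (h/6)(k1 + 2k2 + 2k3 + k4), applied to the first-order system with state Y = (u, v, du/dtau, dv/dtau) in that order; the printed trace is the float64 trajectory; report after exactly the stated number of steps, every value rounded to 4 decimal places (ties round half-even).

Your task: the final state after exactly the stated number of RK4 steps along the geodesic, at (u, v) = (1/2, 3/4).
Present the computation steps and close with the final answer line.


f(Y) = (du/dtau, dv/dtau, -Gamma^u_ij Y'^i Y'^j, -Gamma^v_ij Y'^i Y'^j) with the Gammas evaluated at the stage position; h = 0.050000; intermediate values shown to 6 dp
step 0: u = 0.5000, v = 0.7500, du/dtau = -0.5000, dv/dtau = 0.2500
step 1:
  k1: at (u, v) = (0.500000, 0.750000), (du/dtau, dv/dtau) = (-0.500000, 0.250000); Gamma_uuu = 1.351674, Gamma_uuv = 0.126687, Gamma_uvv = 0.333459, Gamma_vuu = 2.296580, Gamma_vuv = 0.235434, Gamma_vvv = 0.818411; k1 = (-0.500000, 0.250000, -0.327088, -0.566437)
  k2: at (u, v) = (0.487500, 0.756250), (du/dtau, dv/dtau) = (-0.508177, 0.235839); Gamma_uuu = 1.372577, Gamma_uuv = 0.127121, Gamma_uvv = 0.334025, Gamma_vuu = 2.313116, Gamma_vuv = 0.231206, Gamma_vvv = 0.808302; k2 = (-0.508177, 0.235839, -0.342568, -0.586887)
  k3: at (u, v) = (0.487296, 0.755896), (du/dtau, dv/dtau) = (-0.508564, 0.235328); Gamma_uuu = 1.373421, Gamma_uuv = 0.126914, Gamma_uvv = 0.334268, Gamma_vuu = 2.314555, Gamma_vuv = 0.230444, Gamma_vvv = 0.808672; k3 = (-0.508564, 0.235328, -0.343352, -0.588256)
  k4: at (u, v) = (0.474572, 0.761766), (du/dtau, dv/dtau) = (-0.517168, 0.220587); Gamma_uuu = 1.395989, Gamma_uuv = 0.126949, Gamma_uvv = 0.335175, Gamma_vuu = 2.333525, Gamma_vuv = 0.224863, Gamma_vvv = 0.799196; k4 = (-0.517168, 0.220587, -0.360719, -0.611713)
  Y <- Y + (h/6)(k1 + 2k2 + 2k3 + k4): u = 0.4746, v = 0.7618, du/dtau = -0.5172, dv/dtau = 0.2206
step 2:
  k1: at (u, v) = (0.474578, 0.761774), (du/dtau, dv/dtau) = (-0.517164, 0.220596); Gamma_uuu = 1.395966, Gamma_uuv = 0.126954, Gamma_uvv = 0.335169, Gamma_vuu = 2.333488, Gamma_vuv = 0.224882, Gamma_vvv = 0.799188; k1 = (-0.517164, 0.220596, -0.360706, -0.611690)
  k2: at (u, v) = (0.461649, 0.767289), (du/dtau, dv/dtau) = (-0.526181, 0.205304); Gamma_uuu = 1.420196, Gamma_uuv = 0.126567, Gamma_uvv = 0.336412, Gamma_vuu = 2.354808, Gamma_vuv = 0.217941, Gamma_vvv = 0.790341; k2 = (-0.526181, 0.205304, -0.380040, -0.638194)
  k3: at (u, v) = (0.461423, 0.766907), (du/dtau, dv/dtau) = (-0.526665, 0.204642); Gamma_uuu = 1.421154, Gamma_uuv = 0.126323, Gamma_uvv = 0.336683, Gamma_vuu = 2.356380, Gamma_vuv = 0.217082, Gamma_vvv = 0.790744; k3 = (-0.526665, 0.204642, -0.381064, -0.639924)
  k4: at (u, v) = (0.448245, 0.772006), (du/dtau, dv/dtau) = (-0.536217, 0.188600); Gamma_uuu = 1.447328, Gamma_uuv = 0.125410, Gamma_uvv = 0.338335, Gamma_vuu = 2.380360, Gamma_vuv = 0.208530, Gamma_vvv = 0.782617; k4 = (-0.536217, 0.188600, -0.402817, -0.670082)
  Y <- Y + (h/6)(k1 + 2k2 + 2k3 + k4): u = 0.4483, v = 0.7720, du/dtau = -0.5362, dv/dtau = 0.1886
step 3:
  k1: at (u, v) = (0.448252, 0.772017), (du/dtau, dv/dtau) = (-0.536211, 0.188613); Gamma_uuu = 1.447298, Gamma_uuv = 0.125417, Gamma_uvv = 0.338327, Gamma_vuu = 2.380313, Gamma_vuv = 0.208555, Gamma_vvv = 0.782606; k1 = (-0.536211, 0.188613, -0.402799, -0.670050)
  k2: at (u, v) = (0.434847, 0.776732), (du/dtau, dv/dtau) = (-0.546281, 0.171862); Gamma_uuu = 1.475411, Gamma_uuv = 0.123946, Gamma_uvv = 0.340388, Gamma_vuu = 2.406850, Gamma_vuv = 0.198381, Gamma_vvv = 0.775198; k2 = (-0.546281, 0.171862, -0.427078, -0.703907)
  k3: at (u, v) = (0.434595, 0.776313), (du/dtau, dv/dtau) = (-0.546888, 0.171015); Gamma_uuu = 1.476519, Gamma_uuv = 0.123650, Gamma_uvv = 0.340696, Gamma_vuu = 2.408600, Gamma_vuv = 0.197389, Gamma_vvv = 0.775649; k3 = (-0.546888, 0.171015, -0.428443, -0.706144)
  k4: at (u, v) = (0.420908, 0.780568), (du/dtau, dv/dtau) = (-0.557634, 0.153306); Gamma_uuu = 1.506941, Gamma_uuv = 0.121473, Gamma_uvv = 0.343263, Gamma_vuu = 2.438103, Gamma_vuv = 0.185252, Gamma_vvv = 0.769093; k4 = (-0.557634, 0.153306, -0.455890, -0.744543)
  Y <- Y + (h/6)(k1 + 2k2 + 2k3 + k4): u = 0.4209, v = 0.7806, du/dtau = -0.5576, dv/dtau = 0.1533
step 4:
  k1: at (u, v) = (0.420917, 0.780581), (du/dtau, dv/dtau) = (-0.557626, 0.153324); Gamma_uuu = 1.506901, Gamma_uuv = 0.121484, Gamma_uvv = 0.343253, Gamma_vuu = 2.438043, Gamma_vuv = 0.185286, Gamma_vvv = 0.769079; k1 = (-0.557626, 0.153324, -0.455862, -0.744498)
  k2: at (u, v) = (0.406977, 0.784414), (du/dtau, dv/dtau) = (-0.569022, 0.134711); Gamma_uuu = 1.539620, Gamma_uuv = 0.118557, Gamma_uvv = 0.346329, Gamma_vuu = 2.470381, Gamma_vuv = 0.171171, Gamma_vvv = 0.763383; k2 = (-0.569022, 0.134711, -0.486617, -0.787487)
  k3: at (u, v) = (0.406692, 0.783948), (du/dtau, dv/dtau) = (-0.569791, 0.133637); Gamma_uuu = 1.540927, Gamma_uuv = 0.118187, Gamma_uvv = 0.346689, Gamma_vuu = 2.472365, Gamma_vuv = 0.169999, Gamma_vvv = 0.763902; k3 = (-0.569791, 0.133637, -0.488474, -0.790437)
  k4: at (u, v) = (0.392428, 0.787263), (du/dtau, dv/dtau) = (-0.582050, 0.113802); Gamma_uuu = 1.576432, Gamma_uuv = 0.114298, Gamma_uvv = 0.350414, Gamma_vuu = 2.508070, Gamma_vuv = 0.153443, Gamma_vvv = 0.759256; k4 = (-0.582050, 0.113802, -0.523463, -0.839193)
  Y <- Y + (h/6)(k1 + 2k2 + 2k3 + k4): u = 0.3924, v = 0.7873, du/dtau = -0.5820, dv/dtau = 0.1138

Answer: u = 0.3924, v = 0.7873, du/dtau = -0.5820, dv/dtau = 0.1138
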